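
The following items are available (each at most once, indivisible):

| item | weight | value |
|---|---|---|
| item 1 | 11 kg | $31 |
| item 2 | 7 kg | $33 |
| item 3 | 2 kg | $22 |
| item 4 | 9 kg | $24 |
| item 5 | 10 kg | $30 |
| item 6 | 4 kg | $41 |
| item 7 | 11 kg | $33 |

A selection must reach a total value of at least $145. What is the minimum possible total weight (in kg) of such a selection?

Subsets with value ≥ 145, sorted by total weight:
- item 2+item 3+item 4+item 5+item 6: weight 32, value 150
- item 2+item 3+item 4+item 6+item 7: weight 33, value 153
- item 1+item 2+item 3+item 4+item 6: weight 33, value 151
Minimum weight: 32 kg.

32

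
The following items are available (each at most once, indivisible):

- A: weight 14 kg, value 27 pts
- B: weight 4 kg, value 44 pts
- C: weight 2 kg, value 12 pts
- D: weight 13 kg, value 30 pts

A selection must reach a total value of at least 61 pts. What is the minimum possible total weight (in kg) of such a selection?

Subsets with value ≥ 61, sorted by total weight:
- B+D: weight 17, value 74
- A+B: weight 18, value 71
- B+C+D: weight 19, value 86
- A+B+C: weight 20, value 83
Minimum weight: 17 kg.

17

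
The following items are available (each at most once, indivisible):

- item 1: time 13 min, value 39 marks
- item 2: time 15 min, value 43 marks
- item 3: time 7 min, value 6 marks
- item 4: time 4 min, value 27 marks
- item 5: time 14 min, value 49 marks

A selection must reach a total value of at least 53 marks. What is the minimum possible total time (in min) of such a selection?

Subsets with value ≥ 53, sorted by total time:
- item 1+item 4: time 17, value 66
- item 4+item 5: time 18, value 76
Minimum time: 17 min.

17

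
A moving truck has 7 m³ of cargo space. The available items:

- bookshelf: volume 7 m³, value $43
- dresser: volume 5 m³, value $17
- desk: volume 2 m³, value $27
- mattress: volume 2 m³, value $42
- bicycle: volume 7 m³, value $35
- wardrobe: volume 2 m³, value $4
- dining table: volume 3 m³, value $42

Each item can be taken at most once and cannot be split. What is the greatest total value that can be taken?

Check high-value combinations within 7 m³:
- desk+mattress+dining table: volume 2+2+3=7, value 27+42+42=111
- mattress+wardrobe+dining table: volume 2+2+3=7, value 42+4+42=88
- mattress+dining table: volume 2+3=5, value 42+42=84
Best: $111.

$111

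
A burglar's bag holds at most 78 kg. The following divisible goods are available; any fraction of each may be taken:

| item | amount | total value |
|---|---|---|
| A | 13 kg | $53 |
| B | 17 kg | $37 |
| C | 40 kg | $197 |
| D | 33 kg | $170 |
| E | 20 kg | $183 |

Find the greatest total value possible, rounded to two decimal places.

Take in order of value per unit:
- E (183/20 per unit): all 20 → value 183, running total 183.00
- D (170/33 per unit): all 33 → value 170, running total 353.00
- C (197/40 per unit): 25 of 40 → value 25×197/40 = 123.1250, running total 476.13
Total 476.13.

476.13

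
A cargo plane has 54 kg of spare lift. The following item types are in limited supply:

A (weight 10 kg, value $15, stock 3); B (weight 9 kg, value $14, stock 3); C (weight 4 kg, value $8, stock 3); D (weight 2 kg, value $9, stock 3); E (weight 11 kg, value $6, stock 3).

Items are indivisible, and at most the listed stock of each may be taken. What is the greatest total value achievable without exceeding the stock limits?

Top feasible selections:
- 3×A + 1×B + 2×C + 3×D: weight 53, value 102
- 2×A + 2×B + 2×C + 3×D: weight 52, value 101
Best: $102.

$102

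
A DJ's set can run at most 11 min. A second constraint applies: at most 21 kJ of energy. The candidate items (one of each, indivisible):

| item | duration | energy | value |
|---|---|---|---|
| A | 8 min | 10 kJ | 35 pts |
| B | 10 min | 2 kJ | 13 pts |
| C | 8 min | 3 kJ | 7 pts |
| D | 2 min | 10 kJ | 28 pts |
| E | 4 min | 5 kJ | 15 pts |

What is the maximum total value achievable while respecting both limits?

63 pts

Feasible sets respecting both limits:
- A+D: duration 10, energy 20, value 63
- D+E: duration 6, energy 15, value 43
- A: duration 8, energy 10, value 35
Best: 63 pts.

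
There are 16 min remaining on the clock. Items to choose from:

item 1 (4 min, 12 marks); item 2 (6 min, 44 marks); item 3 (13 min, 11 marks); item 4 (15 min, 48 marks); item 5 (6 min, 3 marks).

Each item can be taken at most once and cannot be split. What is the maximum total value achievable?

Check high-value combinations within 16 min:
- item 1+item 2+item 5: time 4+6+6=16, value 12+44+3=59
- item 1+item 2: time 4+6=10, value 12+44=56
- item 4: time 15, value 48
- item 2+item 5: time 6+6=12, value 44+3=47
- item 2: time 6, value 44
Best: 59 marks.

59 marks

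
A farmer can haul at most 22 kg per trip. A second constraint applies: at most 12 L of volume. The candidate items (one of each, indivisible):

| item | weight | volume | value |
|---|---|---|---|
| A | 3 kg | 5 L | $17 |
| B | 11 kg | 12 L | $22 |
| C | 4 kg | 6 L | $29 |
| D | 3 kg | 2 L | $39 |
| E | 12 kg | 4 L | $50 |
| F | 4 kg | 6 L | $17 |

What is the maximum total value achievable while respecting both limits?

Feasible sets respecting both limits:
- C+D+E: weight 19, volume 12, value 118
- A+D+E: weight 18, volume 11, value 106
- D+E+F: weight 19, volume 12, value 106
- D+E: weight 15, volume 6, value 89
Best: $118.

$118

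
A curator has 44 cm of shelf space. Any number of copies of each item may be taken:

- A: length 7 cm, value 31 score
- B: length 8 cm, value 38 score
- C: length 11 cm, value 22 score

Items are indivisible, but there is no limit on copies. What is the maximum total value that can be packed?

200 score

Best value-per-unit is B at 38/8; filling with it alone gives 5×38 = 190.
Optimal mix: 4×A + 2×B → length 44, value 200.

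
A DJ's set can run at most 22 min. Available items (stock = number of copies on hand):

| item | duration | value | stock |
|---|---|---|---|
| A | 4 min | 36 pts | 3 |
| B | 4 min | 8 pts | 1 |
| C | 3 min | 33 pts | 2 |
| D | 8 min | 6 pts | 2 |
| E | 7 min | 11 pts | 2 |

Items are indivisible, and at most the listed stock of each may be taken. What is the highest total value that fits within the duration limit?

182 pts

Top feasible selections:
- 3×A + 1×B + 2×C: duration 22, value 182
- 3×A + 2×C: duration 18, value 174
- 3×A + 1×C + 1×E: duration 22, value 152
Best: 182 pts.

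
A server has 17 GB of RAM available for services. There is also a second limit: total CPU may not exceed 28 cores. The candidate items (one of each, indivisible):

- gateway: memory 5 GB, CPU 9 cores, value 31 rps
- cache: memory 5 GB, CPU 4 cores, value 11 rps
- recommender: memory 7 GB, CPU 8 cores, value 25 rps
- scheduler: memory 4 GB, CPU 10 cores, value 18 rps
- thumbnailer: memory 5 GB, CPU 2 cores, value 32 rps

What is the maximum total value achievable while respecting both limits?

Feasible sets respecting both limits:
- gateway+recommender+thumbnailer: memory 17, CPU 19, value 88
- gateway+scheduler+thumbnailer: memory 14, CPU 21, value 81
- recommender+scheduler+thumbnailer: memory 16, CPU 20, value 75
- gateway+recommender+scheduler: memory 16, CPU 27, value 74
Best: 88 rps.

88 rps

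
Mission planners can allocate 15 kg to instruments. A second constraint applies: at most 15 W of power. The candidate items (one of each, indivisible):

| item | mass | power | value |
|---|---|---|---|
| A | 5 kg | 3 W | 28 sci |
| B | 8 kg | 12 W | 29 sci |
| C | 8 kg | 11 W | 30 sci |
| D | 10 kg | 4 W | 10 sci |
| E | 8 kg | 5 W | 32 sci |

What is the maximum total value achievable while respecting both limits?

Feasible sets respecting both limits:
- A+E: mass 13, power 8, value 60
- A+C: mass 13, power 14, value 58
- A+B: mass 13, power 15, value 57
Best: 60 sci.

60 sci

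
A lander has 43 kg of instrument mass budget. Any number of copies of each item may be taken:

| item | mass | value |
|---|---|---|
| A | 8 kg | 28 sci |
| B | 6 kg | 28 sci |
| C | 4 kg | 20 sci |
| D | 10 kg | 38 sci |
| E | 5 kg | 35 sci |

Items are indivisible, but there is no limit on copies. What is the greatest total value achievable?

Best value-per-unit is E at 35/5; filling with it alone gives 8×35 = 280.
Optimal mix: 2×C + 7×E → mass 43, value 285.

285 sci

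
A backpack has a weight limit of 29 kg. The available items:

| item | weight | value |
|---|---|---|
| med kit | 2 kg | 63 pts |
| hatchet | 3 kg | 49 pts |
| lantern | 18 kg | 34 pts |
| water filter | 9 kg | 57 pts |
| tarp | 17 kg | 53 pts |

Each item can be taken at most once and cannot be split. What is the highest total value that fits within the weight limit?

173 pts

Check high-value combinations within 29 kg:
- med kit+water filter+tarp: weight 2+9+17=28, value 63+57+53=173
- med kit+hatchet+water filter: weight 2+3+9=14, value 63+49+57=169
- med kit+hatchet+tarp: weight 2+3+17=22, value 63+49+53=165
- hatchet+water filter+tarp: weight 3+9+17=29, value 49+57+53=159
Best: 173 pts.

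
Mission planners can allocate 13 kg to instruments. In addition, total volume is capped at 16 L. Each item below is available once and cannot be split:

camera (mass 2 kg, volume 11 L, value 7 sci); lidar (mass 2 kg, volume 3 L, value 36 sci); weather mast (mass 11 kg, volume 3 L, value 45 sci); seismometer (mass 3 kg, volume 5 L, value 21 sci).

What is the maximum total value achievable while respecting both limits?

81 sci

Feasible sets respecting both limits:
- lidar+weather mast: mass 13, volume 6, value 81
- lidar+seismometer: mass 5, volume 8, value 57
- camera+weather mast: mass 13, volume 14, value 52
Best: 81 sci.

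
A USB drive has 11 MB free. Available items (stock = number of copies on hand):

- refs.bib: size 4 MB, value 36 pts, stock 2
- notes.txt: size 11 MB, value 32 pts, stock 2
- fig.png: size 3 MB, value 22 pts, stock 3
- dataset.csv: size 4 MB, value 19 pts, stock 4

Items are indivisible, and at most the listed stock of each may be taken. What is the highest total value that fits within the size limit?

94 pts

Best selections within size 11 and stock limits:
- 2×refs.bib + 1×fig.png: size 11, value 94
- 1×refs.bib + 2×fig.png: size 10, value 80
- 1×refs.bib + 1×fig.png + 1×dataset.csv: size 11, value 77
- 2×refs.bib: size 8, value 72
Best: 94 pts.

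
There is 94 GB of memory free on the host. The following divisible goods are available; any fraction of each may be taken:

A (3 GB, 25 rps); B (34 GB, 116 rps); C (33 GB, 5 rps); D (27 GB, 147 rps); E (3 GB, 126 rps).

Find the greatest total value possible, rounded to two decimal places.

418.09

Take in order of value per unit:
- E (126/3 per unit): all 3 → value 126, running total 126.00
- A (25/3 per unit): all 3 → value 25, running total 151.00
- D (147/27 per unit): all 27 → value 147, running total 298.00
- B (116/34 per unit): all 34 → value 116, running total 414.00
- C (5/33 per unit): 27 of 33 → value 27×5/33 = 4.0909, running total 418.09
Total 418.09.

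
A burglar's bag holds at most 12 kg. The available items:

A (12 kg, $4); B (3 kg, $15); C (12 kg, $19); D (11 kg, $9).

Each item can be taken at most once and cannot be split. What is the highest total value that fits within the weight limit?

$19

Check high-value combinations within 12 kg:
- C: weight 12, value 19
- B: weight 3, value 15
- D: weight 11, value 9
- A: weight 12, value 4
Best: $19.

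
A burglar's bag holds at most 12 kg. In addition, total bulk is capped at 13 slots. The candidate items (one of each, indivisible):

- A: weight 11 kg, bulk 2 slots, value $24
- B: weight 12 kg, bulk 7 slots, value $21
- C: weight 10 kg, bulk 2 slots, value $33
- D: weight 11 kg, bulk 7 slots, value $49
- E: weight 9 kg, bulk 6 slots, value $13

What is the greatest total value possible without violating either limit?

$49

Feasible sets respecting both limits:
- D: weight 11, bulk 7, value 49
- C: weight 10, bulk 2, value 33
- A: weight 11, bulk 2, value 24
- B: weight 12, bulk 7, value 21
Best: $49.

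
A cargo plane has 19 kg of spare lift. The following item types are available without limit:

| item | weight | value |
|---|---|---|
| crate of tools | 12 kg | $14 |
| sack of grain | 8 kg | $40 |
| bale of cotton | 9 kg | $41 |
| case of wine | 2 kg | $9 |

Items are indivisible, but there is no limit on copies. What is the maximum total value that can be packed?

Best value-per-unit is sack of grain at 40/8; filling with it alone gives 2×40 = 80.
Optimal mix: 1×sack of grain + 1×bale of cotton + 1×case of wine → weight 19, value 90.

$90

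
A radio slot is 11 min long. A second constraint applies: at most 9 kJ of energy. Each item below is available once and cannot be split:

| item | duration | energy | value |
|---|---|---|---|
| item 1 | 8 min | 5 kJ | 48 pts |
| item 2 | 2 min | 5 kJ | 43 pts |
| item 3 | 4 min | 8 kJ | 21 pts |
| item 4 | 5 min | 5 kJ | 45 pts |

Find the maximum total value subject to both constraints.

48 pts

Feasible sets respecting both limits:
- item 1: duration 8, energy 5, value 48
- item 4: duration 5, energy 5, value 45
- item 2: duration 2, energy 5, value 43
- item 3: duration 4, energy 8, value 21
Best: 48 pts.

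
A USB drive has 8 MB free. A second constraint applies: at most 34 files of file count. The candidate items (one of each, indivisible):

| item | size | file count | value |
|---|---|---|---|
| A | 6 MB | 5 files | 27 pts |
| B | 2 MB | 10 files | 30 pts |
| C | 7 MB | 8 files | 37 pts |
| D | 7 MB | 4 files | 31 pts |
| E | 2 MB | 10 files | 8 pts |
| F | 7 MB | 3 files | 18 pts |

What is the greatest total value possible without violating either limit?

57 pts

Feasible sets respecting both limits:
- A+B: size 8, file count 15, value 57
- B+E: size 4, file count 20, value 38
- C: size 7, file count 8, value 37
- A+E: size 8, file count 15, value 35
Best: 57 pts.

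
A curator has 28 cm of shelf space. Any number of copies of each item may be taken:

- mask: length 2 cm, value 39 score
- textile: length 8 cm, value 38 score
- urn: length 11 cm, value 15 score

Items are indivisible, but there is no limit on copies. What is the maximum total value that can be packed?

Best value-per-unit is mask at 39/2, and filling with it alone uses length 14×2=28. No mix of the others beats 14×39 = 546.

546 score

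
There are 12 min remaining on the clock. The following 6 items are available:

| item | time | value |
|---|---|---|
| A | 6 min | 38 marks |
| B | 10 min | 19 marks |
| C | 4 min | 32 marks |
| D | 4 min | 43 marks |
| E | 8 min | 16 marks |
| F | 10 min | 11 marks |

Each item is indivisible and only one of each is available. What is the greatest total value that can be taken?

Check high-value combinations within 12 min:
- A+D: time 6+4=10, value 38+43=81
- C+D: time 4+4=8, value 32+43=75
- A+C: time 6+4=10, value 38+32=70
Best: 81 marks.

81 marks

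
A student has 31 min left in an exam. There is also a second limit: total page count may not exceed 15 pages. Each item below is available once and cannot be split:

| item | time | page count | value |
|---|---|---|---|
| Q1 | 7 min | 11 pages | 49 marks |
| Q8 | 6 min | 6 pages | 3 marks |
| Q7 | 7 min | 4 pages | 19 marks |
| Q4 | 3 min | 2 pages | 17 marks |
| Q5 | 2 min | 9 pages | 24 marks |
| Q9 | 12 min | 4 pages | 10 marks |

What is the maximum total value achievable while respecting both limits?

68 marks

Feasible sets respecting both limits:
- Q1+Q7: time 14, page count 15, value 68
- Q1+Q4: time 10, page count 13, value 66
- Q7+Q4+Q5: time 12, page count 15, value 60
Best: 68 marks.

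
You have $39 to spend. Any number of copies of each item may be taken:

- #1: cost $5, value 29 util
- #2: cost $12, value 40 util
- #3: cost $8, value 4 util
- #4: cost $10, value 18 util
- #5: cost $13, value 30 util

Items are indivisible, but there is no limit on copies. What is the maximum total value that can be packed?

203 util

Best value-per-unit is #1 at 29/5, and filling with it alone uses cost 7×5=35. No mix of the others beats 7×29 = 203.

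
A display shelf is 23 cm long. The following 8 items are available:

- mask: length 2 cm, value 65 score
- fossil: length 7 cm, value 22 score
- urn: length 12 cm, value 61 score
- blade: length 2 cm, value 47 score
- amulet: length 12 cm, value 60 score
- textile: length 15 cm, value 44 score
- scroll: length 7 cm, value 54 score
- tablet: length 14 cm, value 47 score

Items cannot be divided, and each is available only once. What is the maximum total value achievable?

227 score

Check high-value combinations within 23 cm:
- mask+urn+blade+scroll: length 2+12+2+7=23, value 65+61+47+54=227
- mask+blade+amulet+scroll: length 2+2+12+7=23, value 65+47+60+54=226
- mask+fossil+urn+blade: length 2+7+12+2=23, value 65+22+61+47=195
- mask+fossil+blade+amulet: length 2+7+2+12=23, value 65+22+47+60=194
- mask+fossil+blade+scroll: length 2+7+2+7=18, value 65+22+47+54=188
Best: 227 score.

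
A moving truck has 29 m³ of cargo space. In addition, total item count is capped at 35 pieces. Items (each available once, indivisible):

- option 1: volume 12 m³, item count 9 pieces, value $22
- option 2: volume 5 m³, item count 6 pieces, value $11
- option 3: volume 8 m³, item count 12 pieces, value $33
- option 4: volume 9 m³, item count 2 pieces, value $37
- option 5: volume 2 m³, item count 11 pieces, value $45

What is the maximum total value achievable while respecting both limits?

$126

Feasible sets respecting both limits:
- option 2+option 3+option 4+option 5: volume 24, item count 31, value 126
- option 1+option 2+option 4+option 5: volume 28, item count 28, value 115
- option 3+option 4+option 5: volume 19, item count 25, value 115
- option 1+option 4+option 5: volume 23, item count 22, value 104
Best: $126.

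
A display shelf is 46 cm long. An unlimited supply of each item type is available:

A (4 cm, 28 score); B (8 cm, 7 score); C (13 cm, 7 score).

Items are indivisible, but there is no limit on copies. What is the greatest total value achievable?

308 score

Best value-per-unit is A at 28/4, and filling with it alone uses length 11×4=44. No mix of the others beats 11×28 = 308.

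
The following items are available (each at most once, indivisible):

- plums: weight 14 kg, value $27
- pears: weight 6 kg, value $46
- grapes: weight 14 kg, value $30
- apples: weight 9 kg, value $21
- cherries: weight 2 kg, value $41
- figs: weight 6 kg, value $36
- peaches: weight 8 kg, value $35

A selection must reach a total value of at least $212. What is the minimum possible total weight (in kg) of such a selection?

Subsets with value ≥ 212, sorted by total weight:
- plums+pears+grapes+cherries+figs+peaches: weight 50, value 215
- plums+pears+grapes+apples+cherries+figs+peaches: weight 59, value 236
Minimum weight: 50 kg.

50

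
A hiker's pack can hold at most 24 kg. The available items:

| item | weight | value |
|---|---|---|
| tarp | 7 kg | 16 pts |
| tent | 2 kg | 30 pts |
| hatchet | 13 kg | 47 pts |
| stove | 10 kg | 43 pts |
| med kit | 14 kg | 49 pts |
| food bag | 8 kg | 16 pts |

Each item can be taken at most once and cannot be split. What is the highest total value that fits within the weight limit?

Check high-value combinations within 24 kg:
- tarp+tent+med kit: weight 7+2+14=23, value 16+30+49=95
- tent+med kit+food bag: weight 2+14+8=24, value 30+49+16=95
- tarp+tent+hatchet: weight 7+2+13=22, value 16+30+47=93
Best: 95 pts.

95 pts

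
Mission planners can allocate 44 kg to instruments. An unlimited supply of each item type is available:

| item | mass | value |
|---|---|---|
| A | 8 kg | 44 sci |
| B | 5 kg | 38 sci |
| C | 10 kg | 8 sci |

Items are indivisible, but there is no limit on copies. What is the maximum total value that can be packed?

Best value-per-unit is B at 38/5; filling with it alone gives 8×38 = 304.
Optimal mix: 1×A + 7×B → mass 43, value 310.

310 sci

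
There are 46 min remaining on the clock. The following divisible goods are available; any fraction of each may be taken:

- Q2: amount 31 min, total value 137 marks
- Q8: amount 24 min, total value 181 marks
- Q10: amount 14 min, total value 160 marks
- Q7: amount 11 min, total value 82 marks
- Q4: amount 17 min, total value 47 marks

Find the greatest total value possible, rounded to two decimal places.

400.64

Take in order of value per unit:
- Q10 (160/14 per unit): all 14 → value 160, running total 160.00
- Q8 (181/24 per unit): all 24 → value 181, running total 341.00
- Q7 (82/11 per unit): 8 of 11 → value 8×82/11 = 59.6364, running total 400.64
Total 400.64.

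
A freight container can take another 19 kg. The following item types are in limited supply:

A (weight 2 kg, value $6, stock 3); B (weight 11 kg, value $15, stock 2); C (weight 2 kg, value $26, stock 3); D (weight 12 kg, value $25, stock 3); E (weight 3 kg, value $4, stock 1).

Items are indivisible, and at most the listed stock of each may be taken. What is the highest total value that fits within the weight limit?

$103

Top feasible selections:
- 3×C + 1×D: weight 18, value 103
- 3×A + 3×C + 1×E: weight 15, value 100
- 1×A + 1×B + 3×C: weight 19, value 99
- 3×A + 3×C: weight 12, value 96
Best: $103.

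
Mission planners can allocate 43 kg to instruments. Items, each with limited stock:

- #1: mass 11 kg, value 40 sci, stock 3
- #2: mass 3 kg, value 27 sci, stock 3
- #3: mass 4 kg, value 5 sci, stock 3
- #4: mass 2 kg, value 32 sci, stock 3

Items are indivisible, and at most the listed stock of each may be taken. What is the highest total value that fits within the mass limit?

Top feasible selections:
- 2×#1 + 3×#2 + 1×#3 + 3×#4: mass 41, value 262
- 2×#1 + 3×#2 + 3×#4: mass 37, value 257
- 3×#1 + 1×#2 + 3×#4: mass 42, value 243
- 2×#1 + 2×#2 + 2×#3 + 3×#4: mass 42, value 240
Best: 262 sci.

262 sci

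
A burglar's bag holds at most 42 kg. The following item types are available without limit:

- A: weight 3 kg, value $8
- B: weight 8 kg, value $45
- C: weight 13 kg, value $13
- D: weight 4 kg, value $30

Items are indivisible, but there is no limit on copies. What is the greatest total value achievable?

Best value-per-unit is D at 30/4, and filling with it alone uses weight 10×4=40. No mix of the others beats 10×30 = 300.

$300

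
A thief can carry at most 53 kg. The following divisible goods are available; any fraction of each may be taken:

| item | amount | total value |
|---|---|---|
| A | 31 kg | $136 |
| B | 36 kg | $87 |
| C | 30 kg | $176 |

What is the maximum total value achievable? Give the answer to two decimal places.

Take in order of value per unit:
- C (176/30 per unit): all 30 → value 176, running total 176.00
- A (136/31 per unit): 23 of 31 → value 23×136/31 = 100.9032, running total 276.90
Total 276.90.

276.90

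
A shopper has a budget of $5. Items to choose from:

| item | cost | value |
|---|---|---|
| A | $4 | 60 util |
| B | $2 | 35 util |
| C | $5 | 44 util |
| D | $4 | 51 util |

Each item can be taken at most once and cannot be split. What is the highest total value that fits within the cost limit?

Check high-value combinations within $5:
- A: cost 4, value 60
- D: cost 4, value 51
- C: cost 5, value 44
- B: cost 2, value 35
Best: 60 util.

60 util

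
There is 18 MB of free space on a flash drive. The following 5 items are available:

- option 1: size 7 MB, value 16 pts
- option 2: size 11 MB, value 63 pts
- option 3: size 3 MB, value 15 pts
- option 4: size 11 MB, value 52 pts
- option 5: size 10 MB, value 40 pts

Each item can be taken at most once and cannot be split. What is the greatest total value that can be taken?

79 pts

Check high-value combinations within 18 MB:
- option 1+option 2: size 7+11=18, value 16+63=79
- option 2+option 3: size 11+3=14, value 63+15=78
- option 1+option 4: size 7+11=18, value 16+52=68
Best: 79 pts.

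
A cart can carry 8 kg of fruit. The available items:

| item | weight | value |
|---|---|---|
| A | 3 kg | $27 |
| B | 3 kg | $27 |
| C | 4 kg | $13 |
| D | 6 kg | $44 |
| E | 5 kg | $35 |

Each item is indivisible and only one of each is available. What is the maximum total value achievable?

$62

Check high-value combinations within 8 kg:
- A+E: weight 3+5=8, value 27+35=62
- B+E: weight 3+5=8, value 27+35=62
- A+B: weight 3+3=6, value 27+27=54
Best: $62.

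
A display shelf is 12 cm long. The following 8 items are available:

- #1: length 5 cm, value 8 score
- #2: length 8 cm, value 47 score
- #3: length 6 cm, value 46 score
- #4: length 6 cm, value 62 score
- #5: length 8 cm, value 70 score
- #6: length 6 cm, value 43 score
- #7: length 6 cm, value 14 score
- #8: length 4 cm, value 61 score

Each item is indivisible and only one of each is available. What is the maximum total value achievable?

Check high-value combinations within 12 cm:
- #5+#8: length 8+4=12, value 70+61=131
- #4+#8: length 6+4=10, value 62+61=123
- #3+#4: length 6+6=12, value 46+62=108
Best: 131 score.

131 score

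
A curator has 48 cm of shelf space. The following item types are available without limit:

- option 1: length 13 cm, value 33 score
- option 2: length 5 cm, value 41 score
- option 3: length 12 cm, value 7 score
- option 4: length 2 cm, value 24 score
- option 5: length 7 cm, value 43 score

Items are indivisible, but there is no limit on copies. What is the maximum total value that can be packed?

576 score

Best value-per-unit is option 4 at 24/2, and filling with it alone uses length 24×2=48. No mix of the others beats 24×24 = 576.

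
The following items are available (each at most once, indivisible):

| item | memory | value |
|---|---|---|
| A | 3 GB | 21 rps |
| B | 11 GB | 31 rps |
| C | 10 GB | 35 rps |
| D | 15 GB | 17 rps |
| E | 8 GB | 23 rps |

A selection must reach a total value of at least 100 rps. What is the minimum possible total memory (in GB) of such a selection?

Subsets with value ≥ 100, sorted by total memory:
- A+B+C+E: memory 32, value 110
- A+B+C+D: memory 39, value 104
- B+C+D+E: memory 44, value 106
Minimum memory: 32 GB.

32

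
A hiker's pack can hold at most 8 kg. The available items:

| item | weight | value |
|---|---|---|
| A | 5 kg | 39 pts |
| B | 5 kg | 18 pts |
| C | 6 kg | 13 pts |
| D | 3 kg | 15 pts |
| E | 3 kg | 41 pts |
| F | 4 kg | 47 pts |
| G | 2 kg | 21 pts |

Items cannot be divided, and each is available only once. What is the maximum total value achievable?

This is a 0/1 knapsack; check combinations near the capacity.
- E+F: weight 3+4=7, value 41+47=88
- A+E: weight 5+3=8, value 39+41=80
- D+E+G: weight 3+3+2=8, value 15+41+21=77
- F+G: weight 4+2=6, value 47+21=68
- E+G: weight 3+2=5, value 41+21=62
Best: 88 pts.

88 pts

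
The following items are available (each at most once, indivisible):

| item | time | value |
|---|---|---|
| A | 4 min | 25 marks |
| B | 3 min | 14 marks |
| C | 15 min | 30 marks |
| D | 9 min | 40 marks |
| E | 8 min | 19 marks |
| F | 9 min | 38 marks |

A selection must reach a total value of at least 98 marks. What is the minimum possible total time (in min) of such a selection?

22

Subsets with value ≥ 98, sorted by total time:
- A+D+F: time 22, value 103
- A+B+D+E: time 24, value 98
Minimum time: 22 min.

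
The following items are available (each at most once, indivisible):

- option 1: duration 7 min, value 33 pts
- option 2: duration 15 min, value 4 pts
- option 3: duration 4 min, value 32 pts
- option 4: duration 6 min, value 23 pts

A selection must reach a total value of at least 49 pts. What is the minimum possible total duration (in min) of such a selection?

Subsets with value ≥ 49, sorted by total duration:
- option 3+option 4: duration 10, value 55
- option 1+option 3: duration 11, value 65
Minimum duration: 10 min.

10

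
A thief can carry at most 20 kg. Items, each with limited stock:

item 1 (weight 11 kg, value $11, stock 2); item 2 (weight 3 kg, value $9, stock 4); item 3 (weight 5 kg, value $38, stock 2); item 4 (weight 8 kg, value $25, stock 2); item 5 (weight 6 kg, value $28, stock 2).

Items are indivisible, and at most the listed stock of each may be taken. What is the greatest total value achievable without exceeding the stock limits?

Top feasible selections:
- 1×item 2 + 2×item 3 + 1×item 5: weight 19, value 113
- 2×item 3 + 1×item 5: weight 16, value 104
- 3×item 2 + 2×item 3: weight 19, value 103
- 1×item 2 + 1×item 3 + 2×item 5: weight 20, value 103
Best: $113.

$113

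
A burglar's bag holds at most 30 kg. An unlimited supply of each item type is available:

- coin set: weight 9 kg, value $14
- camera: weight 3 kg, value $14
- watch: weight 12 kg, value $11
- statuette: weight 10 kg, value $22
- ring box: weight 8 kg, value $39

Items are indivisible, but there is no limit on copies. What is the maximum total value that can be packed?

Best value-per-unit is ring box at 39/8; filling with it alone gives 3×39 = 117.
Optimal mix: 2×camera + 3×ring box → weight 30, value 145.

$145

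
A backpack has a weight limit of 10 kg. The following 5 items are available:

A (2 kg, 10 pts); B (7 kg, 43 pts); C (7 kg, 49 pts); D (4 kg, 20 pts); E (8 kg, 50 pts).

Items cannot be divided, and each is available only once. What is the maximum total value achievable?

Check high-value combinations within 10 kg:
- A+E: weight 2+8=10, value 10+50=60
- A+C: weight 2+7=9, value 10+49=59
- A+B: weight 2+7=9, value 10+43=53
Best: 60 pts.

60 pts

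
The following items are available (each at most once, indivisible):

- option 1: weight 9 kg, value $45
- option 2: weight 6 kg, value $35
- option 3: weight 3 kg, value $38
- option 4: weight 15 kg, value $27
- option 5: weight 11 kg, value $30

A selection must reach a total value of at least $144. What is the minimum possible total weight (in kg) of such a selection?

Subsets with value ≥ 144, sorted by total weight:
- option 1+option 2+option 3+option 5: weight 29, value 148
- option 1+option 2+option 3+option 4: weight 33, value 145
Minimum weight: 29 kg.

29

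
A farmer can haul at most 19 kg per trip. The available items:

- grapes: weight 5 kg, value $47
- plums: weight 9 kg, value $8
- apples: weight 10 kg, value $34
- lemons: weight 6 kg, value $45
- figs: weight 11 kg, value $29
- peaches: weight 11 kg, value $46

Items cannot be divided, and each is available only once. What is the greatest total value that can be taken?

Check high-value combinations within 19 kg:
- grapes+peaches: weight 5+11=16, value 47+46=93
- grapes+lemons: weight 5+6=11, value 47+45=92
- lemons+peaches: weight 6+11=17, value 45+46=91
- grapes+apples: weight 5+10=15, value 47+34=81
Best: $93.

$93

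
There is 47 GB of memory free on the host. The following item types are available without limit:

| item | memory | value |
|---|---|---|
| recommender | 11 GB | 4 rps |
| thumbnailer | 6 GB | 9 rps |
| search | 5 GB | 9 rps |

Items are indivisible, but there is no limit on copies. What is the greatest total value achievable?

Best value-per-unit is search at 9/5; filling with it alone gives 9×9 = 81.
Optimal mix: 2×thumbnailer + 7×search → memory 47, value 81.

81 rps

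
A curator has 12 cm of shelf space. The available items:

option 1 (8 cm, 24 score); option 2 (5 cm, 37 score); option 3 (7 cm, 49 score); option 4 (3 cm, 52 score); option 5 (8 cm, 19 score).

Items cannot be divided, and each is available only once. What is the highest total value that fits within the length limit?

101 score

Check high-value combinations within 12 cm:
- option 3+option 4: length 7+3=10, value 49+52=101
- option 2+option 4: length 5+3=8, value 37+52=89
- option 2+option 3: length 5+7=12, value 37+49=86
- option 1+option 4: length 8+3=11, value 24+52=76
- option 4+option 5: length 3+8=11, value 52+19=71
Best: 101 score.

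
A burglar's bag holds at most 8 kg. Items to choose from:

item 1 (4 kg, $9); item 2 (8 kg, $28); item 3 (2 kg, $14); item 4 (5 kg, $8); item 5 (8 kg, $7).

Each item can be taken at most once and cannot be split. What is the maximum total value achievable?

Check high-value combinations within 8 kg:
- item 2: weight 8, value 28
- item 1+item 3: weight 4+2=6, value 9+14=23
- item 3+item 4: weight 2+5=7, value 14+8=22
- item 3: weight 2, value 14
- item 1: weight 4, value 9
Best: $28.

$28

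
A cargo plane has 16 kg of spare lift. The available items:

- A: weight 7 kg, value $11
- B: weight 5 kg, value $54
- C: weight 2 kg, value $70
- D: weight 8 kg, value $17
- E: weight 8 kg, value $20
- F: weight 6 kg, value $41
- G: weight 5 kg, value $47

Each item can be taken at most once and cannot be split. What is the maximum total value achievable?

Check high-value combinations within 16 kg:
- B+C+G: weight 5+2+5=12, value 54+70+47=171
- B+C+F: weight 5+2+6=13, value 54+70+41=165
- C+F+G: weight 2+6+5=13, value 70+41+47=158
Best: $171.

$171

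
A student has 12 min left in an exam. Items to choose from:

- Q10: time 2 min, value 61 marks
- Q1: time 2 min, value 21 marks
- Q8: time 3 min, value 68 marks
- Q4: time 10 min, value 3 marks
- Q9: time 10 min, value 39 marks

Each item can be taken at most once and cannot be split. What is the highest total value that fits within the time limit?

Check high-value combinations within 12 min:
- Q10+Q1+Q8: time 2+2+3=7, value 61+21+68=150
- Q10+Q8: time 2+3=5, value 61+68=129
- Q10+Q9: time 2+10=12, value 61+39=100
- Q1+Q8: time 2+3=5, value 21+68=89
Best: 150 marks.

150 marks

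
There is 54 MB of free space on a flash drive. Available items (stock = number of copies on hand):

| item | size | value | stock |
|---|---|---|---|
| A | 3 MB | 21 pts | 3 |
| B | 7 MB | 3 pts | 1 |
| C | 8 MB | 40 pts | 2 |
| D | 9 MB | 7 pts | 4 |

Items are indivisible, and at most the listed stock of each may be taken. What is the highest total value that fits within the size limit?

164 pts

Top feasible selections:
- 3×A + 2×C + 3×D: size 52, value 164
- 3×A + 1×B + 2×C + 2×D: size 50, value 160
Best: 164 pts.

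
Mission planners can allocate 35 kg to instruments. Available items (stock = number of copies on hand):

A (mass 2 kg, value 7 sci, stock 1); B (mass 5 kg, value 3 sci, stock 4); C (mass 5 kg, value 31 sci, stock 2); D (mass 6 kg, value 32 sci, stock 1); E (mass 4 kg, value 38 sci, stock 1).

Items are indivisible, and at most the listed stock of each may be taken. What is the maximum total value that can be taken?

Top feasible selections:
- 1×A + 2×B + 2×C + 1×D + 1×E: mass 32, value 145
- 1×A + 1×B + 2×C + 1×D + 1×E: mass 27, value 142
- 3×B + 2×C + 1×D + 1×E: mass 35, value 141
Best: 145 sci.

145 sci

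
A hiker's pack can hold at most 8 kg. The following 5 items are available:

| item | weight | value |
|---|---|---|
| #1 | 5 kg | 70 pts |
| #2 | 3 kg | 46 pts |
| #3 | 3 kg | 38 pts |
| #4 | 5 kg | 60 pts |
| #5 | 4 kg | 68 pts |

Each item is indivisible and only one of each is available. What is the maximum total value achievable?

Check high-value combinations within 8 kg:
- #1+#2: weight 5+3=8, value 70+46=116
- #2+#5: weight 3+4=7, value 46+68=114
- #1+#3: weight 5+3=8, value 70+38=108
- #3+#5: weight 3+4=7, value 38+68=106
- #2+#4: weight 3+5=8, value 46+60=106
Best: 116 pts.

116 pts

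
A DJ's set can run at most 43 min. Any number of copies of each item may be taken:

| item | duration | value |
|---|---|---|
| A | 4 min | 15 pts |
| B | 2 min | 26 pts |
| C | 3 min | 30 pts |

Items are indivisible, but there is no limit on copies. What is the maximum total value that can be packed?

550 pts

Best value-per-unit is B at 26/2; filling with it alone gives 21×26 = 546.
Optimal mix: 20×B + 1×C → duration 43, value 550.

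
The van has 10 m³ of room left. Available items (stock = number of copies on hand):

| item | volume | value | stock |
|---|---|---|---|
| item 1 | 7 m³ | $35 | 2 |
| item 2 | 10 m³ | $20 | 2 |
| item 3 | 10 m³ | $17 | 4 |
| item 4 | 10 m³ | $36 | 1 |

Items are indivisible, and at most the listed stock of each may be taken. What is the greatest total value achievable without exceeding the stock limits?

$36

Top feasible selections:
- 1×item 4: volume 10, value 36
- 1×item 1: volume 7, value 35
- 1×item 2: volume 10, value 20
- 1×item 3: volume 10, value 17
Best: $36.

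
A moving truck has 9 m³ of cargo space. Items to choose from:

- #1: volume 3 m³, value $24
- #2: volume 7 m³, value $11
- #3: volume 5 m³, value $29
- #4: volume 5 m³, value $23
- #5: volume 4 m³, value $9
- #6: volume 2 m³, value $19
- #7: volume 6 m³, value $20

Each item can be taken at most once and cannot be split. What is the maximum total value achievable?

$53

Check high-value combinations within 9 m³:
- #1+#3: volume 3+5=8, value 24+29=53
- #1+#5+#6: volume 3+4+2=9, value 24+9+19=52
- #3+#6: volume 5+2=7, value 29+19=48
Best: $53.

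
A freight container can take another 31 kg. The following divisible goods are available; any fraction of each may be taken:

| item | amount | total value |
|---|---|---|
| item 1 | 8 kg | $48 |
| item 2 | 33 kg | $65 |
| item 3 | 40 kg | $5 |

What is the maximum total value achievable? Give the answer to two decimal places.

93.30

Take in order of value per unit:
- item 1 (48/8 per unit): all 8 → value 48, running total 48.00
- item 2 (65/33 per unit): 23 of 33 → value 23×65/33 = 45.3030, running total 93.30
Total 93.30.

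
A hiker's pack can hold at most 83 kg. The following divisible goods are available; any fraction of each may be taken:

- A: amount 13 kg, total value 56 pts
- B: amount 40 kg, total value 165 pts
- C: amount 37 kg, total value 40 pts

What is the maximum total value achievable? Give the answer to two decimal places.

253.43

Take in order of value per unit:
- A (56/13 per unit): all 13 → value 56, running total 56.00
- B (165/40 per unit): all 40 → value 165, running total 221.00
- C (40/37 per unit): 30 of 37 → value 30×40/37 = 32.4324, running total 253.43
Total 253.43.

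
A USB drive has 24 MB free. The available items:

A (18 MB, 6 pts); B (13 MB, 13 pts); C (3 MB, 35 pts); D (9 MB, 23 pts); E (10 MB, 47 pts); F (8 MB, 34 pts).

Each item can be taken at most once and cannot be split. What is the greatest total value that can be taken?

116 pts

Check high-value combinations within 24 MB:
- C+E+F: size 3+10+8=21, value 35+47+34=116
- C+D+E: size 3+9+10=22, value 35+23+47=105
- C+D+F: size 3+9+8=20, value 35+23+34=92
- C+E: size 3+10=13, value 35+47=82
Best: 116 pts.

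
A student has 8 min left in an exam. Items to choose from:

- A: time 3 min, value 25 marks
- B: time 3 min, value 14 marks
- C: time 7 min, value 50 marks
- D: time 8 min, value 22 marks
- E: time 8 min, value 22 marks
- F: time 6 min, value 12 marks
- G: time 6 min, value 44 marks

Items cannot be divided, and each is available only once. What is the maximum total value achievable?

50 marks

This is a 0/1 knapsack; check combinations near the capacity.
- C: time 7, value 50
- G: time 6, value 44
- A+B: time 3+3=6, value 25+14=39
- A: time 3, value 25
Best: 50 marks.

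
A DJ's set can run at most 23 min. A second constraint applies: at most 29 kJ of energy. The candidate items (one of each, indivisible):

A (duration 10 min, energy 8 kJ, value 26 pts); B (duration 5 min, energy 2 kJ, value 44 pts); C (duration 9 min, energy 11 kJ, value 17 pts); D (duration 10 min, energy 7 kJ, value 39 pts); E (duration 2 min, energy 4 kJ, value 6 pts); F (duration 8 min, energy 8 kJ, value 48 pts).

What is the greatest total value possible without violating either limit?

131 pts

Feasible sets respecting both limits:
- B+D+F: duration 23, energy 17, value 131
- A+B+F: duration 23, energy 18, value 118
- B+C+F: duration 22, energy 21, value 109
Best: 131 pts.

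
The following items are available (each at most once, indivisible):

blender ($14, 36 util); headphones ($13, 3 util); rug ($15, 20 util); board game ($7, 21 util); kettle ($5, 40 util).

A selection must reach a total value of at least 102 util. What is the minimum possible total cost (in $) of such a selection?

41

Subsets with value ≥ 102, sorted by total cost:
- blender+rug+board game+kettle: cost 41, value 117
- blender+headphones+rug+board game+kettle: cost 54, value 120
Minimum cost: 41 $.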